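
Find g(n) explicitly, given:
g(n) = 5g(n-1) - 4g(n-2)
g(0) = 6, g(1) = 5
Characteristic equation: x² - 5x + 4 = 0, which factors as (x - (1))(x - (4)) = 0.
Roots r₁ = 1, r₂ = 4 (distinct).
General solution: g(n) = A·(1)^n + B·(4)^n.
From g(0) = 6: A + B = 6.
From g(1) = 5: A + 4B = 5.
Solving: A = \frac{19}{3}, B = - \frac{1}{3}.
So g(n) = \frac{19}{3} - \frac{4^{n}}{3}.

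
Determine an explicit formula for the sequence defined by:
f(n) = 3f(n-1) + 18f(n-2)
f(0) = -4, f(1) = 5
Characteristic equation: x² - 3x - 18 = 0, which factors as (x - (6))(x - (-3)) = 0.
Roots r₁ = 6, r₂ = -3 (distinct).
General solution: f(n) = A·(6)^n + B·(-3)^n.
From f(0) = -4: A + B = -4.
From f(1) = 5: 6A - 3B = 5.
Solving: A = - \frac{7}{9}, B = - \frac{29}{9}.
So f(n) = - \frac{29 \left(-3\right)^{n}}{9} - \frac{7 \cdot 6^{n}}{9}.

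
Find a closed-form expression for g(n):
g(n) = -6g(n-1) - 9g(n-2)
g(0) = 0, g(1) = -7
Characteristic equation: x² + 6x + 9 = 0, which is (x - (-3))².
Repeated root r = -3.
General solution: g(n) = (A + Bn)·(-3)^n.
From g(0) = 0: A = 0.
From g(1) = -7: (A + B)·(-3) = -7 ⇒ B = \frac{7}{3}.
So g(n) = \left(\frac{7 n}{3}\right) \cdot (-3)^n.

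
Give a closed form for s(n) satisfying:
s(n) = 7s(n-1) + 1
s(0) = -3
First-order linear non-homogeneous.
Homogeneous solution: s_h(n) = A·(7)^n.
Try constant particular solution s_p = K: K = 7K + 1 ⇒ K = - \frac{1}{6}.
General: s(n) = A·(7)^n - \frac{1}{6}.
Apply s(0) = -3: A - \frac{1}{6} = -3 ⇒ A = - \frac{17}{6}.
So s(n) = - \frac{17 \cdot 7^{n}}{6} - \frac{1}{6}.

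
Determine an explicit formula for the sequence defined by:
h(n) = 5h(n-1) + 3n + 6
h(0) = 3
First-order linear with linear forcing.
Homogeneous solution: h_h(n) = A·(5)^n.
Try particular h_p(n) = pn + q. Substituting:
  pn + q = 5(p(n-1) + q) + 3n + 6.
Matching the n-coefficient: p = 5p + 3 ⇒ p = - \frac{3}{4}.
Matching constants: q = -5p + 5q + 6 ⇒ q = - \frac{39}{16}.
General: h(n) = A·(5)^n - \frac{3 n}{4} - \frac{39}{16}.
Apply h(0) = 3: A - \frac{39}{16} = 3 ⇒ A = \frac{87}{16}.
So h(n) = \frac{87 \cdot 5^{n}}{16} - \frac{3 n}{4} - \frac{39}{16}.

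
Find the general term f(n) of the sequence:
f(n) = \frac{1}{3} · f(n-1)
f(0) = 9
Pure geometric recurrence with ratio \frac{1}{3}.
By induction f(n) = f(0) · (\frac{1}{3})^n = 9 \cdot 3^{- n}.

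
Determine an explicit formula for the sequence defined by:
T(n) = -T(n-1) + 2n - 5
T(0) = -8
First-order linear with linear forcing.
Homogeneous solution: T_h(n) = A·(-1)^n.
Try particular T_p(n) = pn + q. Substituting:
  pn + q = -(p(n-1) + q) + 2n - 5.
Matching the n-coefficient: p = -p + 2 ⇒ p = 1.
Matching constants: q = p - q - 5 ⇒ q = -2.
General: T(n) = A·(-1)^n + n - 2.
Apply T(0) = -8: A - 2 = -8 ⇒ A = -6.
So T(n) = - 6 \left(-1\right)^{n} + n - 2.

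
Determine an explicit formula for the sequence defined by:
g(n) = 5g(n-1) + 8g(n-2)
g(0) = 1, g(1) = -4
Characteristic equation: x² - 5x - 8 = 0.
Discriminant Δ = (5)² + 4·(8) = 57.
Roots r₁,₂ = (5 ± √57)/2, so r₁ = \frac{5}{2} + \frac{\sqrt{57}}{2}, r₂ = \frac{5}{2} - \frac{\sqrt{57}}{2}.
General solution: g(n) = A·r₁^n + B·r₂^n.
From the initial conditions, A + B = 1 and r₁A + r₂B = -4.
Since r₁ - r₂ = √57: A = (-4 - (1)r₂)/√57 = \frac{1}{2} - \frac{13 \sqrt{57}}{114}, and B = 1 - A = \frac{1}{2} + \frac{13 \sqrt{57}}{114}.
So g(n) = \left(\frac{1}{2} - \frac{13 \sqrt{57}}{114}\right)\left(\frac{5}{2} + \frac{\sqrt{57}}{2}\right)^n + \left(\frac{1}{2} + \frac{13 \sqrt{57}}{114}\right)\left(\frac{5}{2} - \frac{\sqrt{57}}{2}\right)^n.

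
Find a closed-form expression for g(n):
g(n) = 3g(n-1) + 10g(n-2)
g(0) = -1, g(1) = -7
Characteristic equation: x² - 3x - 10 = 0, which factors as (x - (-2))(x - (5)) = 0.
Roots r₁ = -2, r₂ = 5 (distinct).
General solution: g(n) = A·(-2)^n + B·(5)^n.
From g(0) = -1: A + B = -1.
From g(1) = -7: -2A + 5B = -7.
Solving: A = \frac{2}{7}, B = - \frac{9}{7}.
So g(n) = \frac{2 \left(-2\right)^{n}}{7} - \frac{9 \cdot 5^{n}}{7}.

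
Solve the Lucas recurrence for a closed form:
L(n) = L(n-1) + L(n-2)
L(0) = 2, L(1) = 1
This is the Lucas sequence.
Characteristic equation: x² - x - 1 = 0; roots r₁ = \frac{1}{2} + \frac{\sqrt{5}}{2}, r₂ = \frac{1}{2} - \frac{\sqrt{5}}{2}.
General: L(n) = A·r₁^n + B·r₂^n. Solving with L(0)=2, L(1)=1 gives A = 1, B = 1.
So L(n) = 2^{- n} \left(\left(1 - \sqrt{5}\right)^{n} + \left(1 + \sqrt{5}\right)^{n}\right).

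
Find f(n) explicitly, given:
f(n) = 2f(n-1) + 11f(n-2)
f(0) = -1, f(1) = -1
Characteristic equation: x² - 2x - 11 = 0.
Discriminant Δ = (2)² + 4·(11) = 48.
Roots r₁,₂ = (2 ± √48)/2, so r₁ = 1 + 2 \sqrt{3}, r₂ = 1 - 2 \sqrt{3}.
General solution: f(n) = A·r₁^n + B·r₂^n.
From the initial conditions, A + B = -1 and r₁A + r₂B = -1.
Since r₁ - r₂ = √48: A = (-1 - (-1)r₂)/√48 = - \frac{1}{2}, and B = -1 - A = - \frac{1}{2}.
So f(n) = \left(- \frac{1}{2}\right)\left(1 + 2 \sqrt{3}\right)^n + \left(- \frac{1}{2}\right)\left(1 - 2 \sqrt{3}\right)^n.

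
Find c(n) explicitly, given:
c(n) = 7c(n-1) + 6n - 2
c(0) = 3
First-order linear with linear forcing.
Homogeneous solution: c_h(n) = A·(7)^n.
Try particular c_p(n) = pn + q. Substituting:
  pn + q = 7(p(n-1) + q) + 6n - 2.
Matching the n-coefficient: p = 7p + 6 ⇒ p = -1.
Matching constants: q = -7p + 7q - 2 ⇒ q = - \frac{5}{6}.
General: c(n) = A·(7)^n - n - \frac{5}{6}.
Apply c(0) = 3: A - \frac{5}{6} = 3 ⇒ A = \frac{23}{6}.
So c(n) = \frac{23 \cdot 7^{n}}{6} - n - \frac{5}{6}.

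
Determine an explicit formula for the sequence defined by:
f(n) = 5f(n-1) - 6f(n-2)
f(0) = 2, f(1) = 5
Characteristic equation: x² - 5x + 6 = 0, which factors as (x - (2))(x - (3)) = 0.
Roots r₁ = 2, r₂ = 3 (distinct).
General solution: f(n) = A·(2)^n + B·(3)^n.
From f(0) = 2: A + B = 2.
From f(1) = 5: 2A + 3B = 5.
Solving: A = 1, B = 1.
So f(n) = 2^{n} + 3^{n}.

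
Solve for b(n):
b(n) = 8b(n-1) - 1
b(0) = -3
First-order linear non-homogeneous.
Homogeneous solution: b_h(n) = A·(8)^n.
Try constant particular solution b_p = K: K = 8K - 1 ⇒ K = \frac{1}{7}.
General: b(n) = A·(8)^n + \frac{1}{7}.
Apply b(0) = -3: A + \frac{1}{7} = -3 ⇒ A = - \frac{22}{7}.
So b(n) = \frac{1}{7} - \frac{22 \cdot 8^{n}}{7}.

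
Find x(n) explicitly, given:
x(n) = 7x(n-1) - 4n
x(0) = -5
First-order linear with linear forcing.
Homogeneous solution: x_h(n) = A·(7)^n.
Try particular x_p(n) = pn + q. Substituting:
  pn + q = 7(p(n-1) + q) - 4n.
Matching the n-coefficient: p = 7p - 4 ⇒ p = \frac{2}{3}.
Matching constants: q = -7p + 7q ⇒ q = \frac{7}{9}.
General: x(n) = A·(7)^n + \frac{2 n}{3} + \frac{7}{9}.
Apply x(0) = -5: A + \frac{7}{9} = -5 ⇒ A = - \frac{52}{9}.
So x(n) = - \frac{52 \cdot 7^{n}}{9} + \frac{2 n}{3} + \frac{7}{9}.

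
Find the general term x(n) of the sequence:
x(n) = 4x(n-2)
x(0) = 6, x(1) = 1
Characteristic equation: x² - 4 = 0, which factors as (x - (-2))(x - (2)) = 0.
Roots r₁ = -2, r₂ = 2 (distinct).
General solution: x(n) = A·(-2)^n + B·(2)^n.
From x(0) = 6: A + B = 6.
From x(1) = 1: -2A + 2B = 1.
Solving: A = \frac{11}{4}, B = \frac{13}{4}.
So x(n) = \frac{11 \left(-2\right)^{n}}{4} + \frac{13 \cdot 2^{n}}{4}.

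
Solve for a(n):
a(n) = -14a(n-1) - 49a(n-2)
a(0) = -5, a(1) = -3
Characteristic equation: x² + 14x + 49 = 0, which is (x - (-7))².
Repeated root r = -7.
General solution: a(n) = (A + Bn)·(-7)^n.
From a(0) = -5: A = -5.
From a(1) = -3: (A + B)·(-7) = -3 ⇒ B = \frac{38}{7}.
So a(n) = \left(\frac{38 n}{7} - 5\right) \cdot (-7)^n.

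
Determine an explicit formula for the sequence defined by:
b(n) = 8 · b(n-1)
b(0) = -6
Pure geometric recurrence with ratio 8.
By induction b(n) = b(0) · (8)^n = - 6 \cdot 8^{n}.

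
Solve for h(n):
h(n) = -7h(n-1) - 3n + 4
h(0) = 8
First-order linear with linear forcing.
Homogeneous solution: h_h(n) = A·(-7)^n.
Try particular h_p(n) = pn + q. Substituting:
  pn + q = -7(p(n-1) + q) - 3n + 4.
Matching the n-coefficient: p = -7p - 3 ⇒ p = - \frac{3}{8}.
Matching constants: q = 7p - 7q + 4 ⇒ q = \frac{11}{64}.
General: h(n) = A·(-7)^n - \frac{3 n}{8} + \frac{11}{64}.
Apply h(0) = 8: A + \frac{11}{64} = 8 ⇒ A = \frac{501}{64}.
So h(n) = \frac{501 \left(-7\right)^{n}}{64} - \frac{3 n}{8} + \frac{11}{64}.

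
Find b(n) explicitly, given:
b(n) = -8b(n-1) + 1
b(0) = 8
First-order linear non-homogeneous.
Homogeneous solution: b_h(n) = A·(-8)^n.
Try constant particular solution b_p = K: K = -8K + 1 ⇒ K = \frac{1}{9}.
General: b(n) = A·(-8)^n + \frac{1}{9}.
Apply b(0) = 8: A + \frac{1}{9} = 8 ⇒ A = \frac{71}{9}.
So b(n) = \frac{71 \left(-8\right)^{n}}{9} + \frac{1}{9}.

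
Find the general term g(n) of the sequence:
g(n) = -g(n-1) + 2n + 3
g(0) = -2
First-order linear with linear forcing.
Homogeneous solution: g_h(n) = A·(-1)^n.
Try particular g_p(n) = pn + q. Substituting:
  pn + q = -(p(n-1) + q) + 2n + 3.
Matching the n-coefficient: p = -p + 2 ⇒ p = 1.
Matching constants: q = p - q + 3 ⇒ q = 2.
General: g(n) = A·(-1)^n + n + 2.
Apply g(0) = -2: A + 2 = -2 ⇒ A = -4.
So g(n) = - 4 \left(-1\right)^{n} + n + 2.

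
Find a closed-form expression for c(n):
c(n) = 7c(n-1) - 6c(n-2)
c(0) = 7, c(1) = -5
Characteristic equation: x² - 7x + 6 = 0, which factors as (x - (1))(x - (6)) = 0.
Roots r₁ = 1, r₂ = 6 (distinct).
General solution: c(n) = A·(1)^n + B·(6)^n.
From c(0) = 7: A + B = 7.
From c(1) = -5: A + 6B = -5.
Solving: A = \frac{47}{5}, B = - \frac{12}{5}.
So c(n) = \frac{47}{5} - \frac{12 \cdot 6^{n}}{5}.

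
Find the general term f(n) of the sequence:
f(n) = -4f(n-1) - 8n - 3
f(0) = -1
First-order linear with linear forcing.
Homogeneous solution: f_h(n) = A·(-4)^n.
Try particular f_p(n) = pn + q. Substituting:
  pn + q = -4(p(n-1) + q) - 8n - 3.
Matching the n-coefficient: p = -4p - 8 ⇒ p = - \frac{8}{5}.
Matching constants: q = 4p - 4q - 3 ⇒ q = - \frac{47}{25}.
General: f(n) = A·(-4)^n - \frac{8 n}{5} - \frac{47}{25}.
Apply f(0) = -1: A - \frac{47}{25} = -1 ⇒ A = \frac{22}{25}.
So f(n) = \frac{22 \left(-4\right)^{n}}{25} - \frac{8 n}{5} - \frac{47}{25}.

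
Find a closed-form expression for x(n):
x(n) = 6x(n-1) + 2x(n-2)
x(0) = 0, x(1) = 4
Characteristic equation: x² - 6x - 2 = 0.
Discriminant Δ = (6)² + 4·(2) = 44.
Roots r₁,₂ = (6 ± √44)/2, so r₁ = 3 + \sqrt{11}, r₂ = 3 - \sqrt{11}.
General solution: x(n) = A·r₁^n + B·r₂^n.
From the initial conditions, A + B = 0 and r₁A + r₂B = 4.
Since r₁ - r₂ = √44: A = (4 - (0)r₂)/√44 = \frac{2 \sqrt{11}}{11}, and B = 0 - A = - \frac{2 \sqrt{11}}{11}.
So x(n) = \left(\frac{2 \sqrt{11}}{11}\right)\left(3 + \sqrt{11}\right)^n + \left(- \frac{2 \sqrt{11}}{11}\right)\left(3 - \sqrt{11}\right)^n.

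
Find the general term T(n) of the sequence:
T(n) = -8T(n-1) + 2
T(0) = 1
First-order linear non-homogeneous.
Homogeneous solution: T_h(n) = A·(-8)^n.
Try constant particular solution T_p = K: K = -8K + 2 ⇒ K = \frac{2}{9}.
General: T(n) = A·(-8)^n + \frac{2}{9}.
Apply T(0) = 1: A + \frac{2}{9} = 1 ⇒ A = \frac{7}{9}.
So T(n) = \frac{7 \left(-8\right)^{n}}{9} + \frac{2}{9}.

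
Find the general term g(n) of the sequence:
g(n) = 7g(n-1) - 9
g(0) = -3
First-order linear non-homogeneous.
Homogeneous solution: g_h(n) = A·(7)^n.
Try constant particular solution g_p = K: K = 7K - 9 ⇒ K = \frac{3}{2}.
General: g(n) = A·(7)^n + \frac{3}{2}.
Apply g(0) = -3: A + \frac{3}{2} = -3 ⇒ A = - \frac{9}{2}.
So g(n) = \frac{3}{2} - \frac{9 \cdot 7^{n}}{2}.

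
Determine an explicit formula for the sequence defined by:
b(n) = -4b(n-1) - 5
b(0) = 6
First-order linear non-homogeneous.
Homogeneous solution: b_h(n) = A·(-4)^n.
Try constant particular solution b_p = K: K = -4K - 5 ⇒ K = -1.
General: b(n) = A·(-4)^n - 1.
Apply b(0) = 6: A - 1 = 6 ⇒ A = 7.
So b(n) = 7 \left(-4\right)^{n} - 1.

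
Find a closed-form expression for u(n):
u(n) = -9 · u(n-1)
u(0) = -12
Pure geometric recurrence with ratio -9.
By induction u(n) = u(0) · (-9)^n = - 12 \left(-9\right)^{n}.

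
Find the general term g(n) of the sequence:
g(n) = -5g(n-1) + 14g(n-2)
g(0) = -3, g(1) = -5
Characteristic equation: x² + 5x - 14 = 0, which factors as (x - (2))(x - (-7)) = 0.
Roots r₁ = 2, r₂ = -7 (distinct).
General solution: g(n) = A·(2)^n + B·(-7)^n.
From g(0) = -3: A + B = -3.
From g(1) = -5: 2A - 7B = -5.
Solving: A = - \frac{26}{9}, B = - \frac{1}{9}.
So g(n) = - \frac{\left(-7\right)^{n}}{9} - \frac{26 \cdot 2^{n}}{9}.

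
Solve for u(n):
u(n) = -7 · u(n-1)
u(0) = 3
Pure geometric recurrence with ratio -7.
By induction u(n) = u(0) · (-7)^n = 3 \left(-7\right)^{n}.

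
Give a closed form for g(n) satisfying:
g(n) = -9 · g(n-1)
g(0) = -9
Pure geometric recurrence with ratio -9.
By induction g(n) = g(0) · (-9)^n = - 9 \left(-9\right)^{n}.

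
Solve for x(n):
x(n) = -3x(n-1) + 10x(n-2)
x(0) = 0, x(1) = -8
Characteristic equation: x² + 3x - 10 = 0, which factors as (x - (-5))(x - (2)) = 0.
Roots r₁ = -5, r₂ = 2 (distinct).
General solution: x(n) = A·(-5)^n + B·(2)^n.
From x(0) = 0: A + B = 0.
From x(1) = -8: -5A + 2B = -8.
Solving: A = \frac{8}{7}, B = - \frac{8}{7}.
So x(n) = \frac{8 \left(-5\right)^{n}}{7} - \frac{8 \cdot 2^{n}}{7}.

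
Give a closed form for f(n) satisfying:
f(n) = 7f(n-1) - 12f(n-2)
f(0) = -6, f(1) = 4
Characteristic equation: x² - 7x + 12 = 0, which factors as (x - (3))(x - (4)) = 0.
Roots r₁ = 3, r₂ = 4 (distinct).
General solution: f(n) = A·(3)^n + B·(4)^n.
From f(0) = -6: A + B = -6.
From f(1) = 4: 3A + 4B = 4.
Solving: A = -28, B = 22.
So f(n) = - 28 \cdot 3^{n} + 22 \cdot 4^{n}.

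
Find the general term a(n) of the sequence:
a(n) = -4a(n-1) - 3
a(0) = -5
First-order linear non-homogeneous.
Homogeneous solution: a_h(n) = A·(-4)^n.
Try constant particular solution a_p = K: K = -4K - 3 ⇒ K = - \frac{3}{5}.
General: a(n) = A·(-4)^n - \frac{3}{5}.
Apply a(0) = -5: A - \frac{3}{5} = -5 ⇒ A = - \frac{22}{5}.
So a(n) = - \frac{22 \left(-4\right)^{n}}{5} - \frac{3}{5}.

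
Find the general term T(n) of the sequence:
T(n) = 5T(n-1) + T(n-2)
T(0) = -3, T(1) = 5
Characteristic equation: x² - 5x - 1 = 0.
Discriminant Δ = (5)² + 4·(1) = 29.
Roots r₁,₂ = (5 ± √29)/2, so r₁ = \frac{5}{2} + \frac{\sqrt{29}}{2}, r₂ = \frac{5}{2} - \frac{\sqrt{29}}{2}.
General solution: T(n) = A·r₁^n + B·r₂^n.
From the initial conditions, A + B = -3 and r₁A + r₂B = 5.
Since r₁ - r₂ = √29: A = (5 - (-3)r₂)/√29 = - \frac{3}{2} + \frac{25 \sqrt{29}}{58}, and B = -3 - A = - \frac{25 \sqrt{29}}{58} - \frac{3}{2}.
So T(n) = \left(- \frac{3}{2} + \frac{25 \sqrt{29}}{58}\right)\left(\frac{5}{2} + \frac{\sqrt{29}}{2}\right)^n + \left(- \frac{25 \sqrt{29}}{58} - \frac{3}{2}\right)\left(\frac{5}{2} - \frac{\sqrt{29}}{2}\right)^n.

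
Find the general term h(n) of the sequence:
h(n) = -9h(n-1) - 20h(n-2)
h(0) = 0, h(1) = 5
Characteristic equation: x² + 9x + 20 = 0, which factors as (x - (-5))(x - (-4)) = 0.
Roots r₁ = -5, r₂ = -4 (distinct).
General solution: h(n) = A·(-5)^n + B·(-4)^n.
From h(0) = 0: A + B = 0.
From h(1) = 5: -5A - 4B = 5.
Solving: A = -5, B = 5.
So h(n) = 5 \left(-4\right)^{n} - 5 \left(-5\right)^{n}.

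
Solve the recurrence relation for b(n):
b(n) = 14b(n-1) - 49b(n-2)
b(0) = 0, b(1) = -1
Characteristic equation: x² - 14x + 49 = 0, which is (x - (7))².
Repeated root r = 7.
General solution: b(n) = (A + Bn)·(7)^n.
From b(0) = 0: A = 0.
From b(1) = -1: (A + B)·(7) = -1 ⇒ B = - \frac{1}{7}.
So b(n) = \left(- \frac{n}{7}\right) \cdot (7)^n.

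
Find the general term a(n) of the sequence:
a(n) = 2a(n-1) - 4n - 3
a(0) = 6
First-order linear with linear forcing.
Homogeneous solution: a_h(n) = A·(2)^n.
Try particular a_p(n) = pn + q. Substituting:
  pn + q = 2(p(n-1) + q) - 4n - 3.
Matching the n-coefficient: p = 2p - 4 ⇒ p = 4.
Matching constants: q = -2p + 2q - 3 ⇒ q = 11.
General: a(n) = A·(2)^n + 4 n + 11.
Apply a(0) = 6: A + 11 = 6 ⇒ A = -5.
So a(n) = - 5 \cdot 2^{n} + 4 n + 11.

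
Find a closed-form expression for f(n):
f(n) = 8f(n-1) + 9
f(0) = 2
First-order linear non-homogeneous.
Homogeneous solution: f_h(n) = A·(8)^n.
Try constant particular solution f_p = K: K = 8K + 9 ⇒ K = - \frac{9}{7}.
General: f(n) = A·(8)^n - \frac{9}{7}.
Apply f(0) = 2: A - \frac{9}{7} = 2 ⇒ A = \frac{23}{7}.
So f(n) = \frac{23 \cdot 8^{n}}{7} - \frac{9}{7}.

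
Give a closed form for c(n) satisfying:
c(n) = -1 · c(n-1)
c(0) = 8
Pure geometric recurrence with ratio -1.
By induction c(n) = c(0) · (-1)^n = 8 \left(-1\right)^{n}.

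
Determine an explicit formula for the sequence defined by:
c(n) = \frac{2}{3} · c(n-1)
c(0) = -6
Pure geometric recurrence with ratio \frac{2}{3}.
By induction c(n) = c(0) · (\frac{2}{3})^n = - 6 \left(\frac{2}{3}\right)^{n}.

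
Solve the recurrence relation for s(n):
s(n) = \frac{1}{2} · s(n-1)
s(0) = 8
Pure geometric recurrence with ratio \frac{1}{2}.
By induction s(n) = s(0) · (\frac{1}{2})^n = 8 \cdot 2^{- n}.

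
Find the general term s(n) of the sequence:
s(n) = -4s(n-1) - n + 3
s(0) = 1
First-order linear with linear forcing.
Homogeneous solution: s_h(n) = A·(-4)^n.
Try particular s_p(n) = pn + q. Substituting:
  pn + q = -4(p(n-1) + q) - n + 3.
Matching the n-coefficient: p = -4p - 1 ⇒ p = - \frac{1}{5}.
Matching constants: q = 4p - 4q + 3 ⇒ q = \frac{11}{25}.
General: s(n) = A·(-4)^n - \frac{n}{5} + \frac{11}{25}.
Apply s(0) = 1: A + \frac{11}{25} = 1 ⇒ A = \frac{14}{25}.
So s(n) = \frac{14 \left(-4\right)^{n}}{25} - \frac{n}{5} + \frac{11}{25}.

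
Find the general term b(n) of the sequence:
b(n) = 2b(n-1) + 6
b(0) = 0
First-order linear non-homogeneous.
Homogeneous solution: b_h(n) = A·(2)^n.
Try constant particular solution b_p = K: K = 2K + 6 ⇒ K = -6.
General: b(n) = A·(2)^n - 6.
Apply b(0) = 0: A - 6 = 0 ⇒ A = 6.
So b(n) = 6 \cdot 2^{n} - 6.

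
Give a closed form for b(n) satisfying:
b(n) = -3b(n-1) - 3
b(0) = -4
First-order linear non-homogeneous.
Homogeneous solution: b_h(n) = A·(-3)^n.
Try constant particular solution b_p = K: K = -3K - 3 ⇒ K = - \frac{3}{4}.
General: b(n) = A·(-3)^n - \frac{3}{4}.
Apply b(0) = -4: A - \frac{3}{4} = -4 ⇒ A = - \frac{13}{4}.
So b(n) = - \frac{13 \left(-3\right)^{n}}{4} - \frac{3}{4}.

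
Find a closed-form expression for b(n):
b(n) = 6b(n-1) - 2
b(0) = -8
First-order linear non-homogeneous.
Homogeneous solution: b_h(n) = A·(6)^n.
Try constant particular solution b_p = K: K = 6K - 2 ⇒ K = \frac{2}{5}.
General: b(n) = A·(6)^n + \frac{2}{5}.
Apply b(0) = -8: A + \frac{2}{5} = -8 ⇒ A = - \frac{42}{5}.
So b(n) = \frac{2}{5} - \frac{42 \cdot 6^{n}}{5}.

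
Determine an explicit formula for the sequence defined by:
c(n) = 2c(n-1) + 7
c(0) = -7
First-order linear non-homogeneous.
Homogeneous solution: c_h(n) = A·(2)^n.
Try constant particular solution c_p = K: K = 2K + 7 ⇒ K = -7.
General: c(n) = A·(2)^n - 7.
Apply c(0) = -7: A - 7 = -7 ⇒ A = 0.
So c(n) = -7.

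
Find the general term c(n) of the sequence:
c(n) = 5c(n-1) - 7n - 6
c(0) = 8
First-order linear with linear forcing.
Homogeneous solution: c_h(n) = A·(5)^n.
Try particular c_p(n) = pn + q. Substituting:
  pn + q = 5(p(n-1) + q) - 7n - 6.
Matching the n-coefficient: p = 5p - 7 ⇒ p = \frac{7}{4}.
Matching constants: q = -5p + 5q - 6 ⇒ q = \frac{59}{16}.
General: c(n) = A·(5)^n + \frac{7 n}{4} + \frac{59}{16}.
Apply c(0) = 8: A + \frac{59}{16} = 8 ⇒ A = \frac{69}{16}.
So c(n) = \frac{69 \cdot 5^{n}}{16} + \frac{7 n}{4} + \frac{59}{16}.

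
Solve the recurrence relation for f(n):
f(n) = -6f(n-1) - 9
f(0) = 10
First-order linear non-homogeneous.
Homogeneous solution: f_h(n) = A·(-6)^n.
Try constant particular solution f_p = K: K = -6K - 9 ⇒ K = - \frac{9}{7}.
General: f(n) = A·(-6)^n - \frac{9}{7}.
Apply f(0) = 10: A - \frac{9}{7} = 10 ⇒ A = \frac{79}{7}.
So f(n) = \frac{79 \left(-6\right)^{n}}{7} - \frac{9}{7}.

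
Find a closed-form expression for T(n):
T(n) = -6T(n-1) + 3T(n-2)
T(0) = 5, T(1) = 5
Characteristic equation: x² + 6x - 3 = 0.
Discriminant Δ = (-6)² + 4·(3) = 48.
Roots r₁,₂ = (-6 ± √48)/2, so r₁ = -3 + 2 \sqrt{3}, r₂ = - 2 \sqrt{3} - 3.
General solution: T(n) = A·r₁^n + B·r₂^n.
From the initial conditions, A + B = 5 and r₁A + r₂B = 5.
Since r₁ - r₂ = √48: A = (5 - (5)r₂)/√48 = \frac{5}{2} + \frac{5 \sqrt{3}}{3}, and B = 5 - A = \frac{5}{2} - \frac{5 \sqrt{3}}{3}.
So T(n) = \left(\frac{5}{2} + \frac{5 \sqrt{3}}{3}\right)\left(-3 + 2 \sqrt{3}\right)^n + \left(\frac{5}{2} - \frac{5 \sqrt{3}}{3}\right)\left(- 2 \sqrt{3} - 3\right)^n.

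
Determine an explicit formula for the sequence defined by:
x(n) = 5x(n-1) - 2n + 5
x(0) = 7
First-order linear with linear forcing.
Homogeneous solution: x_h(n) = A·(5)^n.
Try particular x_p(n) = pn + q. Substituting:
  pn + q = 5(p(n-1) + q) - 2n + 5.
Matching the n-coefficient: p = 5p - 2 ⇒ p = \frac{1}{2}.
Matching constants: q = -5p + 5q + 5 ⇒ q = - \frac{5}{8}.
General: x(n) = A·(5)^n + \frac{n}{2} - \frac{5}{8}.
Apply x(0) = 7: A - \frac{5}{8} = 7 ⇒ A = \frac{61}{8}.
So x(n) = \frac{61 \cdot 5^{n}}{8} + \frac{n}{2} - \frac{5}{8}.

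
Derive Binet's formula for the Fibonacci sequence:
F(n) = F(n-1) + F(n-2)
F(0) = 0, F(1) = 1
This is the Fibonacci sequence.
Characteristic equation: x² - x - 1 = 0; roots r₁ = \frac{1}{2} + \frac{\sqrt{5}}{2}, r₂ = \frac{1}{2} - \frac{\sqrt{5}}{2}.
General: F(n) = A·r₁^n + B·r₂^n. Solving with F(0)=0, F(1)=1 gives A = \frac{\sqrt{5}}{5}, B = - \frac{\sqrt{5}}{5}.
So F(n) = \frac{2^{- n} \sqrt{5} \left(- \left(1 - \sqrt{5}\right)^{n} + \left(1 + \sqrt{5}\right)^{n}\right)}{5}.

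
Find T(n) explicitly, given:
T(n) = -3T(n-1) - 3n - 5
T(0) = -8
First-order linear with linear forcing.
Homogeneous solution: T_h(n) = A·(-3)^n.
Try particular T_p(n) = pn + q. Substituting:
  pn + q = -3(p(n-1) + q) - 3n - 5.
Matching the n-coefficient: p = -3p - 3 ⇒ p = - \frac{3}{4}.
Matching constants: q = 3p - 3q - 5 ⇒ q = - \frac{29}{16}.
General: T(n) = A·(-3)^n - \frac{3 n}{4} - \frac{29}{16}.
Apply T(0) = -8: A - \frac{29}{16} = -8 ⇒ A = - \frac{99}{16}.
So T(n) = - \frac{99 \left(-3\right)^{n}}{16} - \frac{3 n}{4} - \frac{29}{16}.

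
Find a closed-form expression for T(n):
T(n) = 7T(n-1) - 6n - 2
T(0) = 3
First-order linear with linear forcing.
Homogeneous solution: T_h(n) = A·(7)^n.
Try particular T_p(n) = pn + q. Substituting:
  pn + q = 7(p(n-1) + q) - 6n - 2.
Matching the n-coefficient: p = 7p - 6 ⇒ p = 1.
Matching constants: q = -7p + 7q - 2 ⇒ q = \frac{3}{2}.
General: T(n) = A·(7)^n + n + \frac{3}{2}.
Apply T(0) = 3: A + \frac{3}{2} = 3 ⇒ A = \frac{3}{2}.
So T(n) = \frac{3 \cdot 7^{n}}{2} + n + \frac{3}{2}.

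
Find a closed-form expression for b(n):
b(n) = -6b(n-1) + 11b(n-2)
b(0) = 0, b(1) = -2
Characteristic equation: x² + 6x - 11 = 0.
Discriminant Δ = (-6)² + 4·(11) = 80.
Roots r₁,₂ = (-6 ± √80)/2, so r₁ = -3 + 2 \sqrt{5}, r₂ = - 2 \sqrt{5} - 3.
General solution: b(n) = A·r₁^n + B·r₂^n.
From the initial conditions, A + B = 0 and r₁A + r₂B = -2.
Since r₁ - r₂ = √80: A = (-2 - (0)r₂)/√80 = - \frac{\sqrt{5}}{10}, and B = 0 - A = \frac{\sqrt{5}}{10}.
So b(n) = \left(- \frac{\sqrt{5}}{10}\right)\left(-3 + 2 \sqrt{5}\right)^n + \left(\frac{\sqrt{5}}{10}\right)\left(- 2 \sqrt{5} - 3\right)^n.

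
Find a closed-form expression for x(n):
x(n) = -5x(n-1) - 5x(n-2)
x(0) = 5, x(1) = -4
Characteristic equation: x² + 5x + 5 = 0.
Discriminant Δ = (-5)² + 4·(-5) = 5.
Roots r₁,₂ = (-5 ± √5)/2, so r₁ = - \frac{5}{2} + \frac{\sqrt{5}}{2}, r₂ = - \frac{5}{2} - \frac{\sqrt{5}}{2}.
General solution: x(n) = A·r₁^n + B·r₂^n.
From the initial conditions, A + B = 5 and r₁A + r₂B = -4.
Since r₁ - r₂ = √5: A = (-4 - (5)r₂)/√5 = \frac{5}{2} + \frac{17 \sqrt{5}}{10}, and B = 5 - A = \frac{5}{2} - \frac{17 \sqrt{5}}{10}.
So x(n) = \left(\frac{5}{2} + \frac{17 \sqrt{5}}{10}\right)\left(- \frac{5}{2} + \frac{\sqrt{5}}{2}\right)^n + \left(\frac{5}{2} - \frac{17 \sqrt{5}}{10}\right)\left(- \frac{5}{2} - \frac{\sqrt{5}}{2}\right)^n.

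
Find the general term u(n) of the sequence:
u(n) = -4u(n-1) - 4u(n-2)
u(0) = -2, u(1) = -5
Characteristic equation: x² + 4x + 4 = 0, which is (x - (-2))².
Repeated root r = -2.
General solution: u(n) = (A + Bn)·(-2)^n.
From u(0) = -2: A = -2.
From u(1) = -5: (A + B)·(-2) = -5 ⇒ B = \frac{9}{2}.
So u(n) = \left(\frac{9 n}{2} - 2\right) \cdot (-2)^n.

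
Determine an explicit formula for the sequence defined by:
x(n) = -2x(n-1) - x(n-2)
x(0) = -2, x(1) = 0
Characteristic equation: x² + 2x + 1 = 0, which is (x - (-1))².
Repeated root r = -1.
General solution: x(n) = (A + Bn)·(-1)^n.
From x(0) = -2: A = -2.
From x(1) = 0: (A + B)·(-1) = 0 ⇒ B = 2.
So x(n) = \left(2 n - 2\right) \cdot (-1)^n.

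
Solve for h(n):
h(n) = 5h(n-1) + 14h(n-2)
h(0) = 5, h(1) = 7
Characteristic equation: x² - 5x - 14 = 0, which factors as (x - (-2))(x - (7)) = 0.
Roots r₁ = -2, r₂ = 7 (distinct).
General solution: h(n) = A·(-2)^n + B·(7)^n.
From h(0) = 5: A + B = 5.
From h(1) = 7: -2A + 7B = 7.
Solving: A = \frac{28}{9}, B = \frac{17}{9}.
So h(n) = \frac{28 \left(-2\right)^{n}}{9} + \frac{17 \cdot 7^{n}}{9}.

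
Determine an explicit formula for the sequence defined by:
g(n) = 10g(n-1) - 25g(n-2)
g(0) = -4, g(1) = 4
Characteristic equation: x² - 10x + 25 = 0, which is (x - (5))².
Repeated root r = 5.
General solution: g(n) = (A + Bn)·(5)^n.
From g(0) = -4: A = -4.
From g(1) = 4: (A + B)·(5) = 4 ⇒ B = \frac{24}{5}.
So g(n) = \left(\frac{24 n}{5} - 4\right) \cdot (5)^n.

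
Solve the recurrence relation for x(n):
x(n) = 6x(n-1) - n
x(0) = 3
First-order linear with linear forcing.
Homogeneous solution: x_h(n) = A·(6)^n.
Try particular x_p(n) = pn + q. Substituting:
  pn + q = 6(p(n-1) + q) - n.
Matching the n-coefficient: p = 6p - 1 ⇒ p = \frac{1}{5}.
Matching constants: q = -6p + 6q ⇒ q = \frac{6}{25}.
General: x(n) = A·(6)^n + \frac{n}{5} + \frac{6}{25}.
Apply x(0) = 3: A + \frac{6}{25} = 3 ⇒ A = \frac{69}{25}.
So x(n) = \frac{69 \cdot 6^{n}}{25} + \frac{n}{5} + \frac{6}{25}.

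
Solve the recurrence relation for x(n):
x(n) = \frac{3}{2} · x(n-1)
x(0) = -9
Pure geometric recurrence with ratio \frac{3}{2}.
By induction x(n) = x(0) · (\frac{3}{2})^n = - 9 \left(\frac{3}{2}\right)^{n}.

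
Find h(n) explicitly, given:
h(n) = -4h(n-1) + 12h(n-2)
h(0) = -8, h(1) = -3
Characteristic equation: x² + 4x - 12 = 0, which factors as (x - (2))(x - (-6)) = 0.
Roots r₁ = 2, r₂ = -6 (distinct).
General solution: h(n) = A·(2)^n + B·(-6)^n.
From h(0) = -8: A + B = -8.
From h(1) = -3: 2A - 6B = -3.
Solving: A = - \frac{51}{8}, B = - \frac{13}{8}.
So h(n) = - \frac{13 \left(-6\right)^{n}}{8} - \frac{51 \cdot 2^{n}}{8}.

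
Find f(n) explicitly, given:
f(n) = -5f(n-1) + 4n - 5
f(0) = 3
First-order linear with linear forcing.
Homogeneous solution: f_h(n) = A·(-5)^n.
Try particular f_p(n) = pn + q. Substituting:
  pn + q = -5(p(n-1) + q) + 4n - 5.
Matching the n-coefficient: p = -5p + 4 ⇒ p = \frac{2}{3}.
Matching constants: q = 5p - 5q - 5 ⇒ q = - \frac{5}{18}.
General: f(n) = A·(-5)^n + \frac{2 n}{3} - \frac{5}{18}.
Apply f(0) = 3: A - \frac{5}{18} = 3 ⇒ A = \frac{59}{18}.
So f(n) = \frac{59 \left(-5\right)^{n}}{18} + \frac{2 n}{3} - \frac{5}{18}.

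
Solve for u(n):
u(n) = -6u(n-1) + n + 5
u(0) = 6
First-order linear with linear forcing.
Homogeneous solution: u_h(n) = A·(-6)^n.
Try particular u_p(n) = pn + q. Substituting:
  pn + q = -6(p(n-1) + q) + n + 5.
Matching the n-coefficient: p = -6p + 1 ⇒ p = \frac{1}{7}.
Matching constants: q = 6p - 6q + 5 ⇒ q = \frac{41}{49}.
General: u(n) = A·(-6)^n + \frac{n}{7} + \frac{41}{49}.
Apply u(0) = 6: A + \frac{41}{49} = 6 ⇒ A = \frac{253}{49}.
So u(n) = \frac{253 \left(-6\right)^{n}}{49} + \frac{n}{7} + \frac{41}{49}.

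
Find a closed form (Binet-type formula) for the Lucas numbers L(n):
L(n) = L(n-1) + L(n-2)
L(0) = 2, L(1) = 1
This is the Lucas sequence.
Characteristic equation: x² - x - 1 = 0; roots r₁ = \frac{1}{2} + \frac{\sqrt{5}}{2}, r₂ = \frac{1}{2} - \frac{\sqrt{5}}{2}.
General: L(n) = A·r₁^n + B·r₂^n. Solving with L(0)=2, L(1)=1 gives A = 1, B = 1.
So L(n) = 2^{- n} \left(\left(1 - \sqrt{5}\right)^{n} + \left(1 + \sqrt{5}\right)^{n}\right).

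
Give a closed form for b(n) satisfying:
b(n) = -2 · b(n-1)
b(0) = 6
Pure geometric recurrence with ratio -2.
By induction b(n) = b(0) · (-2)^n = 6 \left(-2\right)^{n}.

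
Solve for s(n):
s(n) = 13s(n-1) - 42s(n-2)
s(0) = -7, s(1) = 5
Characteristic equation: x² - 13x + 42 = 0, which factors as (x - (6))(x - (7)) = 0.
Roots r₁ = 6, r₂ = 7 (distinct).
General solution: s(n) = A·(6)^n + B·(7)^n.
From s(0) = -7: A + B = -7.
From s(1) = 5: 6A + 7B = 5.
Solving: A = -54, B = 47.
So s(n) = - 54 \cdot 6^{n} + 47 \cdot 7^{n}.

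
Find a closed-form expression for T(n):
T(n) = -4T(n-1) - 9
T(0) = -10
First-order linear non-homogeneous.
Homogeneous solution: T_h(n) = A·(-4)^n.
Try constant particular solution T_p = K: K = -4K - 9 ⇒ K = - \frac{9}{5}.
General: T(n) = A·(-4)^n - \frac{9}{5}.
Apply T(0) = -10: A - \frac{9}{5} = -10 ⇒ A = - \frac{41}{5}.
So T(n) = - \frac{41 \left(-4\right)^{n}}{5} - \frac{9}{5}.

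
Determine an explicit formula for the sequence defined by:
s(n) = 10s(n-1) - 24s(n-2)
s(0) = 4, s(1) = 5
Characteristic equation: x² - 10x + 24 = 0, which factors as (x - (6))(x - (4)) = 0.
Roots r₁ = 6, r₂ = 4 (distinct).
General solution: s(n) = A·(6)^n + B·(4)^n.
From s(0) = 4: A + B = 4.
From s(1) = 5: 6A + 4B = 5.
Solving: A = - \frac{11}{2}, B = \frac{19}{2}.
So s(n) = \frac{19 \cdot 4^{n}}{2} - \frac{11 \cdot 6^{n}}{2}.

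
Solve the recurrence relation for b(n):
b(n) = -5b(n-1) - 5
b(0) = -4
First-order linear non-homogeneous.
Homogeneous solution: b_h(n) = A·(-5)^n.
Try constant particular solution b_p = K: K = -5K - 5 ⇒ K = - \frac{5}{6}.
General: b(n) = A·(-5)^n - \frac{5}{6}.
Apply b(0) = -4: A - \frac{5}{6} = -4 ⇒ A = - \frac{19}{6}.
So b(n) = - \frac{19 \left(-5\right)^{n}}{6} - \frac{5}{6}.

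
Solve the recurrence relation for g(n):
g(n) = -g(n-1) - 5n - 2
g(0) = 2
First-order linear with linear forcing.
Homogeneous solution: g_h(n) = A·(-1)^n.
Try particular g_p(n) = pn + q. Substituting:
  pn + q = -(p(n-1) + q) - 5n - 2.
Matching the n-coefficient: p = -p - 5 ⇒ p = - \frac{5}{2}.
Matching constants: q = p - q - 2 ⇒ q = - \frac{9}{4}.
General: g(n) = A·(-1)^n - \frac{5 n}{2} - \frac{9}{4}.
Apply g(0) = 2: A - \frac{9}{4} = 2 ⇒ A = \frac{17}{4}.
So g(n) = \frac{17 \left(-1\right)^{n}}{4} - \frac{5 n}{2} - \frac{9}{4}.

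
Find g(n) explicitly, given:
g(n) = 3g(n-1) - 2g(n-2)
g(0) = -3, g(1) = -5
Characteristic equation: x² - 3x + 2 = 0, which factors as (x - (1))(x - (2)) = 0.
Roots r₁ = 1, r₂ = 2 (distinct).
General solution: g(n) = A·(1)^n + B·(2)^n.
From g(0) = -3: A + B = -3.
From g(1) = -5: A + 2B = -5.
Solving: A = -1, B = -2.
So g(n) = - 2 \cdot 2^{n} - 1.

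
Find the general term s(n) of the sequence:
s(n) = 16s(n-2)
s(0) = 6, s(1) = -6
Characteristic equation: x² - 16 = 0, which factors as (x - (4))(x - (-4)) = 0.
Roots r₁ = 4, r₂ = -4 (distinct).
General solution: s(n) = A·(4)^n + B·(-4)^n.
From s(0) = 6: A + B = 6.
From s(1) = -6: 4A - 4B = -6.
Solving: A = \frac{9}{4}, B = \frac{15}{4}.
So s(n) = \frac{15 \left(-4\right)^{n}}{4} + \frac{9 \cdot 4^{n}}{4}.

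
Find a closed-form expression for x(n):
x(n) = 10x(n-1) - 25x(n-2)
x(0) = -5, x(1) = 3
Characteristic equation: x² - 10x + 25 = 0, which is (x - (5))².
Repeated root r = 5.
General solution: x(n) = (A + Bn)·(5)^n.
From x(0) = -5: A = -5.
From x(1) = 3: (A + B)·(5) = 3 ⇒ B = \frac{28}{5}.
So x(n) = \left(\frac{28 n}{5} - 5\right) \cdot (5)^n.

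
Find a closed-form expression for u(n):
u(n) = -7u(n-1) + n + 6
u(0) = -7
First-order linear with linear forcing.
Homogeneous solution: u_h(n) = A·(-7)^n.
Try particular u_p(n) = pn + q. Substituting:
  pn + q = -7(p(n-1) + q) + n + 6.
Matching the n-coefficient: p = -7p + 1 ⇒ p = \frac{1}{8}.
Matching constants: q = 7p - 7q + 6 ⇒ q = \frac{55}{64}.
General: u(n) = A·(-7)^n + \frac{n}{8} + \frac{55}{64}.
Apply u(0) = -7: A + \frac{55}{64} = -7 ⇒ A = - \frac{503}{64}.
So u(n) = - \frac{503 \left(-7\right)^{n}}{64} + \frac{n}{8} + \frac{55}{64}.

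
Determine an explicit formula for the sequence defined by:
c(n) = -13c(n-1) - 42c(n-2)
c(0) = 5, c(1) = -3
Characteristic equation: x² + 13x + 42 = 0, which factors as (x - (-7))(x - (-6)) = 0.
Roots r₁ = -7, r₂ = -6 (distinct).
General solution: c(n) = A·(-7)^n + B·(-6)^n.
From c(0) = 5: A + B = 5.
From c(1) = -3: -7A - 6B = -3.
Solving: A = -27, B = 32.
So c(n) = 32 \left(-6\right)^{n} - 27 \left(-7\right)^{n}.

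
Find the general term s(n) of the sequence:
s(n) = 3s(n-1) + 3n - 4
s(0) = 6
First-order linear with linear forcing.
Homogeneous solution: s_h(n) = A·(3)^n.
Try particular s_p(n) = pn + q. Substituting:
  pn + q = 3(p(n-1) + q) + 3n - 4.
Matching the n-coefficient: p = 3p + 3 ⇒ p = - \frac{3}{2}.
Matching constants: q = -3p + 3q - 4 ⇒ q = - \frac{1}{4}.
General: s(n) = A·(3)^n - \frac{3 n}{2} - \frac{1}{4}.
Apply s(0) = 6: A - \frac{1}{4} = 6 ⇒ A = \frac{25}{4}.
So s(n) = \frac{25 \cdot 3^{n}}{4} - \frac{3 n}{2} - \frac{1}{4}.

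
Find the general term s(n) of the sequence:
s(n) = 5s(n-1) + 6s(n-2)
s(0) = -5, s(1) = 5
Characteristic equation: x² - 5x - 6 = 0, which factors as (x - (-1))(x - (6)) = 0.
Roots r₁ = -1, r₂ = 6 (distinct).
General solution: s(n) = A·(-1)^n + B·(6)^n.
From s(0) = -5: A + B = -5.
From s(1) = 5: -A + 6B = 5.
Solving: A = -5, B = 0.
So s(n) = - 5 \left(-1\right)^{n}.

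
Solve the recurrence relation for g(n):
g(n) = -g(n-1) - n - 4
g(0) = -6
First-order linear with linear forcing.
Homogeneous solution: g_h(n) = A·(-1)^n.
Try particular g_p(n) = pn + q. Substituting:
  pn + q = -(p(n-1) + q) - n - 4.
Matching the n-coefficient: p = -p - 1 ⇒ p = - \frac{1}{2}.
Matching constants: q = p - q - 4 ⇒ q = - \frac{9}{4}.
General: g(n) = A·(-1)^n - \frac{n}{2} - \frac{9}{4}.
Apply g(0) = -6: A - \frac{9}{4} = -6 ⇒ A = - \frac{15}{4}.
So g(n) = - \frac{15 \left(-1\right)^{n}}{4} - \frac{n}{2} - \frac{9}{4}.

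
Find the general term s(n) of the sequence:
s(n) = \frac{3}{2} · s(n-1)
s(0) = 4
Pure geometric recurrence with ratio \frac{3}{2}.
By induction s(n) = s(0) · (\frac{3}{2})^n = 4 \left(\frac{3}{2}\right)^{n}.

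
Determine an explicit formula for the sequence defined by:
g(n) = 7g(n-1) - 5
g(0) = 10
First-order linear non-homogeneous.
Homogeneous solution: g_h(n) = A·(7)^n.
Try constant particular solution g_p = K: K = 7K - 5 ⇒ K = \frac{5}{6}.
General: g(n) = A·(7)^n + \frac{5}{6}.
Apply g(0) = 10: A + \frac{5}{6} = 10 ⇒ A = \frac{55}{6}.
So g(n) = \frac{55 \cdot 7^{n}}{6} + \frac{5}{6}.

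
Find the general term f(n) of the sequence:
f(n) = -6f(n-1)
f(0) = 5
This is a homogeneous first-order recurrence with ratio -6.
By induction f(n) = f(0) · (-6)^n = 5 \left(-6\right)^{n}.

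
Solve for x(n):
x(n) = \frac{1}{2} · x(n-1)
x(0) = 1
Pure geometric recurrence with ratio \frac{1}{2}.
By induction x(n) = x(0) · (\frac{1}{2})^n = \left(\frac{1}{2}\right)^{n}.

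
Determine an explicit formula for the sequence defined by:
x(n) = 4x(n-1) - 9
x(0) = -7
First-order linear non-homogeneous.
Homogeneous solution: x_h(n) = A·(4)^n.
Try constant particular solution x_p = K: K = 4K - 9 ⇒ K = 3.
General: x(n) = A·(4)^n + 3.
Apply x(0) = -7: A + 3 = -7 ⇒ A = -10.
So x(n) = 3 - 10 \cdot 4^{n}.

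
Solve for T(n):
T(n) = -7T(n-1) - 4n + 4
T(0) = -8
First-order linear with linear forcing.
Homogeneous solution: T_h(n) = A·(-7)^n.
Try particular T_p(n) = pn + q. Substituting:
  pn + q = -7(p(n-1) + q) - 4n + 4.
Matching the n-coefficient: p = -7p - 4 ⇒ p = - \frac{1}{2}.
Matching constants: q = 7p - 7q + 4 ⇒ q = \frac{1}{16}.
General: T(n) = A·(-7)^n - \frac{n}{2} + \frac{1}{16}.
Apply T(0) = -8: A + \frac{1}{16} = -8 ⇒ A = - \frac{129}{16}.
So T(n) = - \frac{129 \left(-7\right)^{n}}{16} - \frac{n}{2} + \frac{1}{16}.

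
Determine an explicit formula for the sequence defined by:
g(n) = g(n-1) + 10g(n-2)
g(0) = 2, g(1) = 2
Characteristic equation: x² - x - 10 = 0.
Discriminant Δ = (1)² + 4·(10) = 41.
Roots r₁,₂ = (1 ± √41)/2, so r₁ = \frac{1}{2} + \frac{\sqrt{41}}{2}, r₂ = \frac{1}{2} - \frac{\sqrt{41}}{2}.
General solution: g(n) = A·r₁^n + B·r₂^n.
From the initial conditions, A + B = 2 and r₁A + r₂B = 2.
Since r₁ - r₂ = √41: A = (2 - (2)r₂)/√41 = \frac{\sqrt{41}}{41} + 1, and B = 2 - A = 1 - \frac{\sqrt{41}}{41}.
So g(n) = \left(\frac{\sqrt{41}}{41} + 1\right)\left(\frac{1}{2} + \frac{\sqrt{41}}{2}\right)^n + \left(1 - \frac{\sqrt{41}}{41}\right)\left(\frac{1}{2} - \frac{\sqrt{41}}{2}\right)^n.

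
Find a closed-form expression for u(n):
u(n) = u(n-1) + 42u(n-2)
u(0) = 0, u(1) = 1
Characteristic equation: x² - x - 42 = 0, which factors as (x - (-6))(x - (7)) = 0.
Roots r₁ = -6, r₂ = 7 (distinct).
General solution: u(n) = A·(-6)^n + B·(7)^n.
From u(0) = 0: A + B = 0.
From u(1) = 1: -6A + 7B = 1.
Solving: A = - \frac{1}{13}, B = \frac{1}{13}.
So u(n) = - \frac{\left(-6\right)^{n}}{13} + \frac{7^{n}}{13}.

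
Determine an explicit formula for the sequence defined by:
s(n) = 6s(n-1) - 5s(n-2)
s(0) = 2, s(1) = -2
Characteristic equation: x² - 6x + 5 = 0, which factors as (x - (5))(x - (1)) = 0.
Roots r₁ = 5, r₂ = 1 (distinct).
General solution: s(n) = A·(5)^n + B·(1)^n.
From s(0) = 2: A + B = 2.
From s(1) = -2: 5A + B = -2.
Solving: A = -1, B = 3.
So s(n) = 3 - 5^{n}.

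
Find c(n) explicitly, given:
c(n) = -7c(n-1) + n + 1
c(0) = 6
First-order linear with linear forcing.
Homogeneous solution: c_h(n) = A·(-7)^n.
Try particular c_p(n) = pn + q. Substituting:
  pn + q = -7(p(n-1) + q) + n + 1.
Matching the n-coefficient: p = -7p + 1 ⇒ p = \frac{1}{8}.
Matching constants: q = 7p - 7q + 1 ⇒ q = \frac{15}{64}.
General: c(n) = A·(-7)^n + \frac{n}{8} + \frac{15}{64}.
Apply c(0) = 6: A + \frac{15}{64} = 6 ⇒ A = \frac{369}{64}.
So c(n) = \frac{369 \left(-7\right)^{n}}{64} + \frac{n}{8} + \frac{15}{64}.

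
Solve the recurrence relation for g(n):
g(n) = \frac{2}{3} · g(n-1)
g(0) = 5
Pure geometric recurrence with ratio \frac{2}{3}.
By induction g(n) = g(0) · (\frac{2}{3})^n = 5 \left(\frac{2}{3}\right)^{n}.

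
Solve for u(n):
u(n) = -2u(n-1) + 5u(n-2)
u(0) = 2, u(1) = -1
Characteristic equation: x² + 2x - 5 = 0.
Discriminant Δ = (-2)² + 4·(5) = 24.
Roots r₁,₂ = (-2 ± √24)/2, so r₁ = -1 + \sqrt{6}, r₂ = - \sqrt{6} - 1.
General solution: u(n) = A·r₁^n + B·r₂^n.
From the initial conditions, A + B = 2 and r₁A + r₂B = -1.
Since r₁ - r₂ = √24: A = (-1 - (2)r₂)/√24 = \frac{\sqrt{6}}{12} + 1, and B = 2 - A = 1 - \frac{\sqrt{6}}{12}.
So u(n) = \left(\frac{\sqrt{6}}{12} + 1\right)\left(-1 + \sqrt{6}\right)^n + \left(1 - \frac{\sqrt{6}}{12}\right)\left(- \sqrt{6} - 1\right)^n.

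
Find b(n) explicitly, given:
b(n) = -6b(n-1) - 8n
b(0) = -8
First-order linear with linear forcing.
Homogeneous solution: b_h(n) = A·(-6)^n.
Try particular b_p(n) = pn + q. Substituting:
  pn + q = -6(p(n-1) + q) - 8n.
Matching the n-coefficient: p = -6p - 8 ⇒ p = - \frac{8}{7}.
Matching constants: q = 6p - 6q ⇒ q = - \frac{48}{49}.
General: b(n) = A·(-6)^n - \frac{8 n}{7} - \frac{48}{49}.
Apply b(0) = -8: A - \frac{48}{49} = -8 ⇒ A = - \frac{344}{49}.
So b(n) = - \frac{344 \left(-6\right)^{n}}{49} - \frac{8 n}{7} - \frac{48}{49}.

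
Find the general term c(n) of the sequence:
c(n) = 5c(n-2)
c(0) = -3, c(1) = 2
Characteristic equation: x² - 5 = 0.
Discriminant Δ = (0)² + 4·(5) = 20.
Roots r₁,₂ = (0 ± √20)/2, so r₁ = \sqrt{5}, r₂ = - \sqrt{5}.
General solution: c(n) = A·r₁^n + B·r₂^n.
From the initial conditions, A + B = -3 and r₁A + r₂B = 2.
Since r₁ - r₂ = √20: A = (2 - (-3)r₂)/√20 = - \frac{3}{2} + \frac{\sqrt{5}}{5}, and B = -3 - A = - \frac{3}{2} - \frac{\sqrt{5}}{5}.
So c(n) = \left(- \frac{3}{2} + \frac{\sqrt{5}}{5}\right)\left(\sqrt{5}\right)^n + \left(- \frac{3}{2} - \frac{\sqrt{5}}{5}\right)\left(- \sqrt{5}\right)^n.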